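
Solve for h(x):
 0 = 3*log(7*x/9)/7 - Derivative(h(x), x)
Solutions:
 h(x) = C1 + 3*x*log(x)/7 - 6*x*log(3)/7 - 3*x/7 + 3*x*log(7)/7


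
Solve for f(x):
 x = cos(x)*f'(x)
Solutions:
 f(x) = C1 + Integral(x/cos(x), x)


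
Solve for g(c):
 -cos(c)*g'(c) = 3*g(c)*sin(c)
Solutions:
 g(c) = C1*cos(c)^3


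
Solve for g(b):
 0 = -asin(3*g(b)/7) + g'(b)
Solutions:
 Integral(1/asin(3*_y/7), (_y, g(b))) = C1 + b


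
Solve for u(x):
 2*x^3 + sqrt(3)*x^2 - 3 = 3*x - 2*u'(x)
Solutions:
 u(x) = C1 - x^4/4 - sqrt(3)*x^3/6 + 3*x^2/4 + 3*x/2


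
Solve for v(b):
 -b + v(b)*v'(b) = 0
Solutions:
 v(b) = -sqrt(C1 + b^2)
 v(b) = sqrt(C1 + b^2)


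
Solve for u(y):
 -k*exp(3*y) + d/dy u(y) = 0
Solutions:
 u(y) = C1 + k*exp(3*y)/3


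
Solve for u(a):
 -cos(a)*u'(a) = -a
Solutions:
 u(a) = C1 + Integral(a/cos(a), a)


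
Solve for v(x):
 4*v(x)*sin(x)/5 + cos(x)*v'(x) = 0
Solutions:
 v(x) = C1*cos(x)^(4/5)


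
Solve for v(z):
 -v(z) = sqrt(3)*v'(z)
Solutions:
 v(z) = C1*exp(-sqrt(3)*z/3)


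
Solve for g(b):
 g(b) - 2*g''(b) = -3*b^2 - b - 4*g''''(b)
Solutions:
 g(b) = -3*b^2 - b + (C1*sin(sqrt(2)*b/4) + C2*cos(sqrt(2)*b/4))*exp(-sqrt(6)*b/4) + (C3*sin(sqrt(2)*b/4) + C4*cos(sqrt(2)*b/4))*exp(sqrt(6)*b/4) - 12


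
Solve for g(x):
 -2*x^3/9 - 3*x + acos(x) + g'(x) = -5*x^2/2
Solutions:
 g(x) = C1 + x^4/18 - 5*x^3/6 + 3*x^2/2 - x*acos(x) + sqrt(1 - x^2)


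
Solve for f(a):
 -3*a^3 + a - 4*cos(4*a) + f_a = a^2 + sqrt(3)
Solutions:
 f(a) = C1 + 3*a^4/4 + a^3/3 - a^2/2 + sqrt(3)*a + sin(4*a)


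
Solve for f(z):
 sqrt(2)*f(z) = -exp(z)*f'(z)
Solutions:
 f(z) = C1*exp(sqrt(2)*exp(-z))


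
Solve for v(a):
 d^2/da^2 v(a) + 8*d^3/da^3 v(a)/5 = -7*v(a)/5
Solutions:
 v(a) = C1*exp(a*(-10 + 25/(24*sqrt(66129) + 6173)^(1/3) + (24*sqrt(66129) + 6173)^(1/3))/48)*sin(sqrt(3)*a*(-(24*sqrt(66129) + 6173)^(1/3) + 25/(24*sqrt(66129) + 6173)^(1/3))/48) + C2*exp(a*(-10 + 25/(24*sqrt(66129) + 6173)^(1/3) + (24*sqrt(66129) + 6173)^(1/3))/48)*cos(sqrt(3)*a*(-(24*sqrt(66129) + 6173)^(1/3) + 25/(24*sqrt(66129) + 6173)^(1/3))/48) + C3*exp(-a*(25/(24*sqrt(66129) + 6173)^(1/3) + 5 + (24*sqrt(66129) + 6173)^(1/3))/24)


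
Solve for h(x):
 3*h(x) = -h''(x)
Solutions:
 h(x) = C1*sin(sqrt(3)*x) + C2*cos(sqrt(3)*x)


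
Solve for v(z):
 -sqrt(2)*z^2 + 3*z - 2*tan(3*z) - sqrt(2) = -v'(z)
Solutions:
 v(z) = C1 + sqrt(2)*z^3/3 - 3*z^2/2 + sqrt(2)*z - 2*log(cos(3*z))/3


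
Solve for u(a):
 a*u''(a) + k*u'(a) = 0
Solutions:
 u(a) = C1 + a^(1 - re(k))*(C2*sin(log(a)*Abs(im(k))) + C3*cos(log(a)*im(k)))


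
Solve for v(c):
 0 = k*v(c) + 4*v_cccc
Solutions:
 v(c) = C1*exp(-sqrt(2)*c*(-k)^(1/4)/2) + C2*exp(sqrt(2)*c*(-k)^(1/4)/2) + C3*exp(-sqrt(2)*I*c*(-k)^(1/4)/2) + C4*exp(sqrt(2)*I*c*(-k)^(1/4)/2)


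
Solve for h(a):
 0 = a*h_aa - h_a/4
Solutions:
 h(a) = C1 + C2*a^(5/4)


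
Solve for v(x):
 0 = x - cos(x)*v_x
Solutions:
 v(x) = C1 + Integral(x/cos(x), x)


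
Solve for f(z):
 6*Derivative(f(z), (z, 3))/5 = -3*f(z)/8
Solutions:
 f(z) = C3*exp(-2^(2/3)*5^(1/3)*z/4) + (C1*sin(2^(2/3)*sqrt(3)*5^(1/3)*z/8) + C2*cos(2^(2/3)*sqrt(3)*5^(1/3)*z/8))*exp(2^(2/3)*5^(1/3)*z/8)


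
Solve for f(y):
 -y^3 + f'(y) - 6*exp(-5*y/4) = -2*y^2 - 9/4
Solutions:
 f(y) = C1 + y^4/4 - 2*y^3/3 - 9*y/4 - 24*exp(-5*y/4)/5


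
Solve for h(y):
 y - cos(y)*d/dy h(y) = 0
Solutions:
 h(y) = C1 + Integral(y/cos(y), y)


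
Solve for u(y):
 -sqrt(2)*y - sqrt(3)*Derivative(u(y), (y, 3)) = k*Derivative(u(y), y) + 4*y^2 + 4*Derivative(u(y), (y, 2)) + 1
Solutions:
 u(y) = C1 + C2*exp(sqrt(3)*y*(sqrt(-sqrt(3)*k + 4) - 2)/3) + C3*exp(-sqrt(3)*y*(sqrt(-sqrt(3)*k + 4) + 2)/3) - 4*y^3/(3*k) - sqrt(2)*y^2/(2*k) - y/k + 16*y^2/k^2 + 4*sqrt(2)*y/k^2 + 8*sqrt(3)*y/k^2 - 128*y/k^3


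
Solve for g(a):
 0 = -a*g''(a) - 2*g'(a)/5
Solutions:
 g(a) = C1 + C2*a^(3/5)


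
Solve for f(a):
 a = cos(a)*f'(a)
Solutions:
 f(a) = C1 + Integral(a/cos(a), a)


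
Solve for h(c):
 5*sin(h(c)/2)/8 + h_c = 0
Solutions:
 5*c/8 + log(cos(h(c)/2) - 1) - log(cos(h(c)/2) + 1) = C1


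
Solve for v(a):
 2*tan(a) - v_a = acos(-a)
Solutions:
 v(a) = C1 - a*acos(-a) - sqrt(1 - a^2) - 2*log(cos(a))


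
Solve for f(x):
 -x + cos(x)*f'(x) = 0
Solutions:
 f(x) = C1 + Integral(x/cos(x), x)


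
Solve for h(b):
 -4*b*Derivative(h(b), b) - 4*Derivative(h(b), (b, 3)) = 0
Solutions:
 h(b) = C1 + Integral(C2*airyai(-b) + C3*airybi(-b), b)


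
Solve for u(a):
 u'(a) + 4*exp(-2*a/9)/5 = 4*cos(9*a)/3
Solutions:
 u(a) = C1 + 4*sin(9*a)/27 + 18*exp(-2*a/9)/5


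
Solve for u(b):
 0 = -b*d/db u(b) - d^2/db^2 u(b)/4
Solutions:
 u(b) = C1 + C2*erf(sqrt(2)*b)


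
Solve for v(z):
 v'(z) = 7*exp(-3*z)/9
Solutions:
 v(z) = C1 - 7*exp(-3*z)/27


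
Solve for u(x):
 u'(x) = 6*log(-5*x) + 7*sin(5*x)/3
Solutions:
 u(x) = C1 + 6*x*log(-x) - 6*x + 6*x*log(5) - 7*cos(5*x)/15


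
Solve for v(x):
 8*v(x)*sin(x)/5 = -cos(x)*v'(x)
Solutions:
 v(x) = C1*cos(x)^(8/5)


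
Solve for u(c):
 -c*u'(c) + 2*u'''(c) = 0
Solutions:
 u(c) = C1 + Integral(C2*airyai(2^(2/3)*c/2) + C3*airybi(2^(2/3)*c/2), c)


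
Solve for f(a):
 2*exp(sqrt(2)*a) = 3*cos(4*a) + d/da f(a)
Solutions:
 f(a) = C1 + sqrt(2)*exp(sqrt(2)*a) - 3*sin(4*a)/4


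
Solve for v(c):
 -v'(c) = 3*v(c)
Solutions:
 v(c) = C1*exp(-3*c)


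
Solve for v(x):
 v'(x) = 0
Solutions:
 v(x) = C1


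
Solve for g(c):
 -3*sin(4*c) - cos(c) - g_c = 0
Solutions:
 g(c) = C1 - sin(c) + 3*cos(4*c)/4


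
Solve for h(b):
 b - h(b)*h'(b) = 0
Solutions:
 h(b) = -sqrt(C1 + b^2)
 h(b) = sqrt(C1 + b^2)


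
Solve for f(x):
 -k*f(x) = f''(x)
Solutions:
 f(x) = C1*exp(-x*sqrt(-k)) + C2*exp(x*sqrt(-k))


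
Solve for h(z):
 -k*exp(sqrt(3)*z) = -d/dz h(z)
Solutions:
 h(z) = C1 + sqrt(3)*k*exp(sqrt(3)*z)/3


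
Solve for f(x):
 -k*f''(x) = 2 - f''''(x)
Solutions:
 f(x) = C1 + C2*x + C3*exp(-sqrt(k)*x) + C4*exp(sqrt(k)*x) - x^2/k


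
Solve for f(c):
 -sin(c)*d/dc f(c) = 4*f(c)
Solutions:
 f(c) = C1*(cos(c)^2 + 2*cos(c) + 1)/(cos(c)^2 - 2*cos(c) + 1)


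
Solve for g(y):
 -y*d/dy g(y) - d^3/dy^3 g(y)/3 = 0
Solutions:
 g(y) = C1 + Integral(C2*airyai(-3^(1/3)*y) + C3*airybi(-3^(1/3)*y), y)


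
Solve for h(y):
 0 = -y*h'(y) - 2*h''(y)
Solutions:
 h(y) = C1 + C2*erf(y/2)


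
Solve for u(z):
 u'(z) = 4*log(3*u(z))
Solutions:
 -Integral(1/(log(_y) + log(3)), (_y, u(z)))/4 = C1 - z


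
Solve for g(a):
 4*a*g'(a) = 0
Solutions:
 g(a) = C1


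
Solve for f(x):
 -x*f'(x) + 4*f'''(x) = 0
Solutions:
 f(x) = C1 + Integral(C2*airyai(2^(1/3)*x/2) + C3*airybi(2^(1/3)*x/2), x)


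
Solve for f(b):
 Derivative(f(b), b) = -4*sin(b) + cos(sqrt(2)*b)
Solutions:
 f(b) = C1 + sqrt(2)*sin(sqrt(2)*b)/2 + 4*cos(b)


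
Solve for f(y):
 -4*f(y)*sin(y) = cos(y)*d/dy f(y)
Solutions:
 f(y) = C1*cos(y)^4


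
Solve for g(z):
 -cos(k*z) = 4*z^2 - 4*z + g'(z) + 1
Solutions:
 g(z) = C1 - 4*z^3/3 + 2*z^2 - z - sin(k*z)/k


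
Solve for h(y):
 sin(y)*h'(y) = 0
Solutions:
 h(y) = C1


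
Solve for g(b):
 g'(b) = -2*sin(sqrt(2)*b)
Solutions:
 g(b) = C1 + sqrt(2)*cos(sqrt(2)*b)


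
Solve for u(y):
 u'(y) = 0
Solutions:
 u(y) = C1


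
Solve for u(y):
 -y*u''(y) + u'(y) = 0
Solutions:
 u(y) = C1 + C2*y^2


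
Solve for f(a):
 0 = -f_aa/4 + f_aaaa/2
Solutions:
 f(a) = C1 + C2*a + C3*exp(-sqrt(2)*a/2) + C4*exp(sqrt(2)*a/2)


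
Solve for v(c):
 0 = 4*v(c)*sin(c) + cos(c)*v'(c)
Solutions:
 v(c) = C1*cos(c)^4


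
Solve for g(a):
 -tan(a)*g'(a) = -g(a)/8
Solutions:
 g(a) = C1*sin(a)^(1/8)


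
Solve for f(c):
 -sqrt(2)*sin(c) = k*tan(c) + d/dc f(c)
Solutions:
 f(c) = C1 + k*log(cos(c)) + sqrt(2)*cos(c)


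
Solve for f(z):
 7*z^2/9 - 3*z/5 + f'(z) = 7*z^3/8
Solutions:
 f(z) = C1 + 7*z^4/32 - 7*z^3/27 + 3*z^2/10


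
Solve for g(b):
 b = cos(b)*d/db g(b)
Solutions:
 g(b) = C1 + Integral(b/cos(b), b)


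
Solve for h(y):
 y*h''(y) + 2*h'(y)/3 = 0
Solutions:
 h(y) = C1 + C2*y^(1/3)


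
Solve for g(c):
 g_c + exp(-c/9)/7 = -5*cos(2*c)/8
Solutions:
 g(c) = C1 - 5*sin(2*c)/16 + 9*exp(-c/9)/7


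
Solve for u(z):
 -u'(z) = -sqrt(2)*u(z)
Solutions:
 u(z) = C1*exp(sqrt(2)*z)


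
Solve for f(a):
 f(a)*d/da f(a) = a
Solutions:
 f(a) = -sqrt(C1 + a^2)
 f(a) = sqrt(C1 + a^2)


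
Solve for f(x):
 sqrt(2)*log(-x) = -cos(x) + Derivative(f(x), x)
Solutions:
 f(x) = C1 + sqrt(2)*x*(log(-x) - 1) + sin(x)


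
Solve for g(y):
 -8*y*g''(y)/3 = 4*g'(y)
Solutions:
 g(y) = C1 + C2/sqrt(y)


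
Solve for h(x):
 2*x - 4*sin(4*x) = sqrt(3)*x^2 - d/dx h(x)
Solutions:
 h(x) = C1 + sqrt(3)*x^3/3 - x^2 - cos(4*x)


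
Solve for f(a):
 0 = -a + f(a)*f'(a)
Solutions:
 f(a) = -sqrt(C1 + a^2)
 f(a) = sqrt(C1 + a^2)


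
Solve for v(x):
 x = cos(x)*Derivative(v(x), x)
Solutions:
 v(x) = C1 + Integral(x/cos(x), x)


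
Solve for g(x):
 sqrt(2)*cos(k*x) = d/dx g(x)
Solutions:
 g(x) = C1 + sqrt(2)*sin(k*x)/k


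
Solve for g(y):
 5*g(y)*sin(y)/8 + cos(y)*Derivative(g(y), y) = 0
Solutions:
 g(y) = C1*cos(y)^(5/8)


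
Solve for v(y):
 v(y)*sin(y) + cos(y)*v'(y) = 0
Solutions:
 v(y) = C1*cos(y)


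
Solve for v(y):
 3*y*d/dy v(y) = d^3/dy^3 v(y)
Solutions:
 v(y) = C1 + Integral(C2*airyai(3^(1/3)*y) + C3*airybi(3^(1/3)*y), y)


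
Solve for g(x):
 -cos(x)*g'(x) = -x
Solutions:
 g(x) = C1 + Integral(x/cos(x), x)


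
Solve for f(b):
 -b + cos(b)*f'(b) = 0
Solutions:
 f(b) = C1 + Integral(b/cos(b), b)


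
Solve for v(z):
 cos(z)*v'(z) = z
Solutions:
 v(z) = C1 + Integral(z/cos(z), z)


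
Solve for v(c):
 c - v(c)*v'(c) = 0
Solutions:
 v(c) = -sqrt(C1 + c^2)
 v(c) = sqrt(C1 + c^2)


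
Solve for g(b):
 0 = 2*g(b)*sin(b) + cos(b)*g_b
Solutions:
 g(b) = C1*cos(b)^2


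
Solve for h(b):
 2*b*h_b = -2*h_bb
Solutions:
 h(b) = C1 + C2*erf(sqrt(2)*b/2)


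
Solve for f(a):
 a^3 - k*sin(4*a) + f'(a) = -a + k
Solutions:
 f(a) = C1 - a^4/4 - a^2/2 + a*k - k*cos(4*a)/4


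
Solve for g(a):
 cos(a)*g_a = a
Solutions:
 g(a) = C1 + Integral(a/cos(a), a)


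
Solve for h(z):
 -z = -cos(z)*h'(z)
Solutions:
 h(z) = C1 + Integral(z/cos(z), z)


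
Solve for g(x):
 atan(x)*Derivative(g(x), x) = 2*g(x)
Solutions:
 g(x) = C1*exp(2*Integral(1/atan(x), x))


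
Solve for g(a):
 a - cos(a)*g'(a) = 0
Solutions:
 g(a) = C1 + Integral(a/cos(a), a)


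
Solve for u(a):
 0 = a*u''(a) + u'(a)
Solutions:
 u(a) = C1 + C2*log(a)


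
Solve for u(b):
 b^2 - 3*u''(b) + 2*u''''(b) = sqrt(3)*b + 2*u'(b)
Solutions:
 u(b) = C1 + C2*exp(-2^(1/3)*b*(2^(1/3)/(sqrt(2) + 2)^(1/3) + (sqrt(2) + 2)^(1/3))/4)*sin(2^(1/3)*sqrt(3)*b*(-(sqrt(2) + 2)^(1/3) + 2^(1/3)/(sqrt(2) + 2)^(1/3))/4) + C3*exp(-2^(1/3)*b*(2^(1/3)/(sqrt(2) + 2)^(1/3) + (sqrt(2) + 2)^(1/3))/4)*cos(2^(1/3)*sqrt(3)*b*(-(sqrt(2) + 2)^(1/3) + 2^(1/3)/(sqrt(2) + 2)^(1/3))/4) + C4*exp(2^(1/3)*b*(2^(1/3)/(sqrt(2) + 2)^(1/3) + (sqrt(2) + 2)^(1/3))/2) + b^3/6 - 3*b^2/4 - sqrt(3)*b^2/4 + 3*sqrt(3)*b/4 + 9*b/4


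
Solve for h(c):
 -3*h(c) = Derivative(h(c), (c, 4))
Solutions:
 h(c) = (C1*sin(sqrt(2)*3^(1/4)*c/2) + C2*cos(sqrt(2)*3^(1/4)*c/2))*exp(-sqrt(2)*3^(1/4)*c/2) + (C3*sin(sqrt(2)*3^(1/4)*c/2) + C4*cos(sqrt(2)*3^(1/4)*c/2))*exp(sqrt(2)*3^(1/4)*c/2)


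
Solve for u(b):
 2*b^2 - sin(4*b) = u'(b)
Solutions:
 u(b) = C1 + 2*b^3/3 + cos(4*b)/4


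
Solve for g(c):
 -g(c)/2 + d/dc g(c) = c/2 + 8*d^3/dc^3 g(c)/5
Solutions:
 g(c) = C1*exp(30^(1/3)*c*(30^(1/3)/(sqrt(51) + 9)^(1/3) + (sqrt(51) + 9)^(1/3))/24)*sin(10^(1/3)*3^(1/6)*c*(-3^(2/3)*(sqrt(51) + 9)^(1/3) + 3*10^(1/3)/(sqrt(51) + 9)^(1/3))/24) + C2*exp(30^(1/3)*c*(30^(1/3)/(sqrt(51) + 9)^(1/3) + (sqrt(51) + 9)^(1/3))/24)*cos(10^(1/3)*3^(1/6)*c*(-3^(2/3)*(sqrt(51) + 9)^(1/3) + 3*10^(1/3)/(sqrt(51) + 9)^(1/3))/24) + C3*exp(-30^(1/3)*c*(30^(1/3)/(sqrt(51) + 9)^(1/3) + (sqrt(51) + 9)^(1/3))/12) - c - 2


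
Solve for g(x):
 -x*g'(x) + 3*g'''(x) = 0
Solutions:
 g(x) = C1 + Integral(C2*airyai(3^(2/3)*x/3) + C3*airybi(3^(2/3)*x/3), x)


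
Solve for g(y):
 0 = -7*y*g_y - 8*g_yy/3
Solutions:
 g(y) = C1 + C2*erf(sqrt(21)*y/4)


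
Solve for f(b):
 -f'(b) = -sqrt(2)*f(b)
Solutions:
 f(b) = C1*exp(sqrt(2)*b)


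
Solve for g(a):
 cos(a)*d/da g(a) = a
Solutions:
 g(a) = C1 + Integral(a/cos(a), a)


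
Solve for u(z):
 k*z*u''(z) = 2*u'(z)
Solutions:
 u(z) = C1 + z^(((re(k) + 2)*re(k) + im(k)^2)/(re(k)^2 + im(k)^2))*(C2*sin(2*log(z)*Abs(im(k))/(re(k)^2 + im(k)^2)) + C3*cos(2*log(z)*im(k)/(re(k)^2 + im(k)^2)))


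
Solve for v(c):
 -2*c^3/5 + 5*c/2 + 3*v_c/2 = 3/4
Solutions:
 v(c) = C1 + c^4/15 - 5*c^2/6 + c/2


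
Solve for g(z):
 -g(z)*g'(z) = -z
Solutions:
 g(z) = -sqrt(C1 + z^2)
 g(z) = sqrt(C1 + z^2)


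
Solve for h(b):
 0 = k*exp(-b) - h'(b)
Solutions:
 h(b) = C1 - k*exp(-b)


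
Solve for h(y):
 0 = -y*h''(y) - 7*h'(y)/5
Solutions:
 h(y) = C1 + C2/y^(2/5)


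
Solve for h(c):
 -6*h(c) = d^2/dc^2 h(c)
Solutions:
 h(c) = C1*sin(sqrt(6)*c) + C2*cos(sqrt(6)*c)


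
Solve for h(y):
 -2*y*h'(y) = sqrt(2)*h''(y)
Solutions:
 h(y) = C1 + C2*erf(2^(3/4)*y/2)


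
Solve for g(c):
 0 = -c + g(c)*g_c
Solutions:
 g(c) = -sqrt(C1 + c^2)
 g(c) = sqrt(C1 + c^2)


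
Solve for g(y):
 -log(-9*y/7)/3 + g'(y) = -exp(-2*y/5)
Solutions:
 g(y) = C1 + y*log(-y)/3 + y*(-log(7) - 1 + 2*log(3))/3 + 5*exp(-2*y/5)/2


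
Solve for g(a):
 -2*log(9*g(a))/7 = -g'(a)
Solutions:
 -7*Integral(1/(log(_y) + 2*log(3)), (_y, g(a)))/2 = C1 - a


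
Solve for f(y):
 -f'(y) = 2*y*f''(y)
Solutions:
 f(y) = C1 + C2*sqrt(y)


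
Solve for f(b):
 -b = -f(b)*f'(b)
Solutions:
 f(b) = -sqrt(C1 + b^2)
 f(b) = sqrt(C1 + b^2)


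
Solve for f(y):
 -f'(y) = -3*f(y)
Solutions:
 f(y) = C1*exp(3*y)


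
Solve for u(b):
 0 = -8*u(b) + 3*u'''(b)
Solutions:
 u(b) = C3*exp(2*3^(2/3)*b/3) + (C1*sin(3^(1/6)*b) + C2*cos(3^(1/6)*b))*exp(-3^(2/3)*b/3)


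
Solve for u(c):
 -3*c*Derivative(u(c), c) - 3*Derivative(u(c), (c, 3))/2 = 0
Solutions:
 u(c) = C1 + Integral(C2*airyai(-2^(1/3)*c) + C3*airybi(-2^(1/3)*c), c)


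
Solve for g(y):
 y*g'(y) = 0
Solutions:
 g(y) = C1


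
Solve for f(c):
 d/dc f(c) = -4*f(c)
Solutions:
 f(c) = C1*exp(-4*c)


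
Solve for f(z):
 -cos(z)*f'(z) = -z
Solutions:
 f(z) = C1 + Integral(z/cos(z), z)


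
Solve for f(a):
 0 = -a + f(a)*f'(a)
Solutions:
 f(a) = -sqrt(C1 + a^2)
 f(a) = sqrt(C1 + a^2)


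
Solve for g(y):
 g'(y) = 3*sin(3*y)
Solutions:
 g(y) = C1 - cos(3*y)


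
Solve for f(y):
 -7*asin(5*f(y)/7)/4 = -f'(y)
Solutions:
 Integral(1/asin(5*_y/7), (_y, f(y))) = C1 + 7*y/4


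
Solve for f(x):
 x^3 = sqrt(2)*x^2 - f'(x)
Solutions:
 f(x) = C1 - x^4/4 + sqrt(2)*x^3/3


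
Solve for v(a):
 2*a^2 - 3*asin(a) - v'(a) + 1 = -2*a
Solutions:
 v(a) = C1 + 2*a^3/3 + a^2 - 3*a*asin(a) + a - 3*sqrt(1 - a^2)


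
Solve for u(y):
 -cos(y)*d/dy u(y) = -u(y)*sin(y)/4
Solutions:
 u(y) = C1/cos(y)^(1/4)


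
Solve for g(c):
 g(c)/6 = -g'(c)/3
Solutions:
 g(c) = C1*exp(-c/2)


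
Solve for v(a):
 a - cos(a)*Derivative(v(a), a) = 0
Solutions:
 v(a) = C1 + Integral(a/cos(a), a)


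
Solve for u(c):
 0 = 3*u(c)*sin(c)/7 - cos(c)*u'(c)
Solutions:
 u(c) = C1/cos(c)^(3/7)


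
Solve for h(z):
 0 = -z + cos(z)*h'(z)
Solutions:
 h(z) = C1 + Integral(z/cos(z), z)


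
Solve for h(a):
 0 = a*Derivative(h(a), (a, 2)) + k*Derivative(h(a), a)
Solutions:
 h(a) = C1 + a^(1 - re(k))*(C2*sin(log(a)*Abs(im(k))) + C3*cos(log(a)*im(k)))


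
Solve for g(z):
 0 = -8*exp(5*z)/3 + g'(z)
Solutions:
 g(z) = C1 + 8*exp(5*z)/15


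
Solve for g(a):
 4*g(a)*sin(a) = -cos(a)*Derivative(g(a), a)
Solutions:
 g(a) = C1*cos(a)^4


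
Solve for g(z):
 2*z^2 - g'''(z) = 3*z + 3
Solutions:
 g(z) = C1 + C2*z + C3*z^2 + z^5/30 - z^4/8 - z^3/2


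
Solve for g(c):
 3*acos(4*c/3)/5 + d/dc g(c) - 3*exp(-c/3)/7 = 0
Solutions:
 g(c) = C1 - 3*c*acos(4*c/3)/5 + 3*sqrt(9 - 16*c^2)/20 - 9*exp(-c/3)/7


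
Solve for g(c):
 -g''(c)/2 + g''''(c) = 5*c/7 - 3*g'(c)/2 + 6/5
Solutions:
 g(c) = C1 + C2*exp(6^(1/3)*c*(6^(1/3)/(sqrt(723) + 27)^(1/3) + (sqrt(723) + 27)^(1/3))/12)*sin(2^(1/3)*3^(1/6)*c*(-3^(2/3)*(sqrt(723) + 27)^(1/3) + 3*2^(1/3)/(sqrt(723) + 27)^(1/3))/12) + C3*exp(6^(1/3)*c*(6^(1/3)/(sqrt(723) + 27)^(1/3) + (sqrt(723) + 27)^(1/3))/12)*cos(2^(1/3)*3^(1/6)*c*(-3^(2/3)*(sqrt(723) + 27)^(1/3) + 3*2^(1/3)/(sqrt(723) + 27)^(1/3))/12) + C4*exp(-6^(1/3)*c*(6^(1/3)/(sqrt(723) + 27)^(1/3) + (sqrt(723) + 27)^(1/3))/6) + 5*c^2/21 + 302*c/315


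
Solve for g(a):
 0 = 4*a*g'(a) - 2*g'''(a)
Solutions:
 g(a) = C1 + Integral(C2*airyai(2^(1/3)*a) + C3*airybi(2^(1/3)*a), a)


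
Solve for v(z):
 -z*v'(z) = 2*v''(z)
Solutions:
 v(z) = C1 + C2*erf(z/2)


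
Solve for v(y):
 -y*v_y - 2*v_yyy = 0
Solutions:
 v(y) = C1 + Integral(C2*airyai(-2^(2/3)*y/2) + C3*airybi(-2^(2/3)*y/2), y)


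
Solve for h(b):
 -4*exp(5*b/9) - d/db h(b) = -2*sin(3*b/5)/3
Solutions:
 h(b) = C1 - 36*exp(5*b/9)/5 - 10*cos(3*b/5)/9


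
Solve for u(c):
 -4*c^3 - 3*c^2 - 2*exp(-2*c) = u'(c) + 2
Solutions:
 u(c) = C1 - c^4 - c^3 - 2*c + exp(-2*c)


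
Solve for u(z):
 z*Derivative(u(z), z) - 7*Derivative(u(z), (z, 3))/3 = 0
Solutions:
 u(z) = C1 + Integral(C2*airyai(3^(1/3)*7^(2/3)*z/7) + C3*airybi(3^(1/3)*7^(2/3)*z/7), z)


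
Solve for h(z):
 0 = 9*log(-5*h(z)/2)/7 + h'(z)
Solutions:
 7*Integral(1/(log(-_y) - log(2) + log(5)), (_y, h(z)))/9 = C1 - z


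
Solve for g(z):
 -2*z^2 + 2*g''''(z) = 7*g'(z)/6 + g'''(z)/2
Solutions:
 g(z) = C1 + C2*exp(z*(-(12*sqrt(1771) + 505)^(1/3) - 1/(12*sqrt(1771) + 505)^(1/3) + 2)/24)*sin(sqrt(3)*z*(-(12*sqrt(1771) + 505)^(1/3) + (12*sqrt(1771) + 505)^(-1/3))/24) + C3*exp(z*(-(12*sqrt(1771) + 505)^(1/3) - 1/(12*sqrt(1771) + 505)^(1/3) + 2)/24)*cos(sqrt(3)*z*(-(12*sqrt(1771) + 505)^(1/3) + (12*sqrt(1771) + 505)^(-1/3))/24) + C4*exp(z*((12*sqrt(1771) + 505)^(-1/3) + 1 + (12*sqrt(1771) + 505)^(1/3))/12) - 4*z^3/7 + 72*z/49


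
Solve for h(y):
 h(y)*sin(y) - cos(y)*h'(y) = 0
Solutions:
 h(y) = C1/cos(y)


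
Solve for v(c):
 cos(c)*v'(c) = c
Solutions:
 v(c) = C1 + Integral(c/cos(c), c)


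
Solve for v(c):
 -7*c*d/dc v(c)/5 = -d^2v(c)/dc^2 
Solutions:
 v(c) = C1 + C2*erfi(sqrt(70)*c/10)


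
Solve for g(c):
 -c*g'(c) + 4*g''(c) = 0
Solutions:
 g(c) = C1 + C2*erfi(sqrt(2)*c/4)


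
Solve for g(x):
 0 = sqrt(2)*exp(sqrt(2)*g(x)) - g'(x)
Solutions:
 g(x) = sqrt(2)*(2*log(-1/(C1 + sqrt(2)*x)) - log(2))/4


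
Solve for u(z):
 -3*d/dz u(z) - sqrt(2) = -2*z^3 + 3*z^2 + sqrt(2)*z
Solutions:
 u(z) = C1 + z^4/6 - z^3/3 - sqrt(2)*z^2/6 - sqrt(2)*z/3


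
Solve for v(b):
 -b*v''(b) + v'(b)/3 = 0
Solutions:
 v(b) = C1 + C2*b^(4/3)


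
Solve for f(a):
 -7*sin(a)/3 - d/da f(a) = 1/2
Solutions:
 f(a) = C1 - a/2 + 7*cos(a)/3


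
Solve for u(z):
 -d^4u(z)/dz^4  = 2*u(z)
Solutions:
 u(z) = (C1*sin(2^(3/4)*z/2) + C2*cos(2^(3/4)*z/2))*exp(-2^(3/4)*z/2) + (C3*sin(2^(3/4)*z/2) + C4*cos(2^(3/4)*z/2))*exp(2^(3/4)*z/2)


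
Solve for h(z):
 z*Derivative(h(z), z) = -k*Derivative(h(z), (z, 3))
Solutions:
 h(z) = C1 + Integral(C2*airyai(z*(-1/k)^(1/3)) + C3*airybi(z*(-1/k)^(1/3)), z)


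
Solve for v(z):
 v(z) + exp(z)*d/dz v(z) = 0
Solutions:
 v(z) = C1*exp(exp(-z))


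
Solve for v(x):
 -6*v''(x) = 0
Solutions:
 v(x) = C1 + C2*x


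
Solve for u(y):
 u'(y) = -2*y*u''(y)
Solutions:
 u(y) = C1 + C2*sqrt(y)


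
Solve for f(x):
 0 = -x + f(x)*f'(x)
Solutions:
 f(x) = -sqrt(C1 + x^2)
 f(x) = sqrt(C1 + x^2)


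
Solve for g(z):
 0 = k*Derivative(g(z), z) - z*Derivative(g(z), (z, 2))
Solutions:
 g(z) = C1 + z^(re(k) + 1)*(C2*sin(log(z)*Abs(im(k))) + C3*cos(log(z)*im(k)))


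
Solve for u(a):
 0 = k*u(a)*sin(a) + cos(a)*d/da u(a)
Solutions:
 u(a) = C1*exp(k*log(cos(a)))


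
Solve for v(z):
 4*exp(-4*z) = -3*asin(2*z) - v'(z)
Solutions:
 v(z) = C1 - 3*z*asin(2*z) - 3*sqrt(1 - 4*z^2)/2 + exp(-4*z)


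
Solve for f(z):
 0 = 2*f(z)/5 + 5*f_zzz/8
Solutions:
 f(z) = C3*exp(-2*10^(1/3)*z/5) + (C1*sin(10^(1/3)*sqrt(3)*z/5) + C2*cos(10^(1/3)*sqrt(3)*z/5))*exp(10^(1/3)*z/5)


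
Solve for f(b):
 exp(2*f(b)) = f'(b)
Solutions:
 f(b) = log(-sqrt(-1/(C1 + b))) - log(2)/2
 f(b) = log(-1/(C1 + b))/2 - log(2)/2


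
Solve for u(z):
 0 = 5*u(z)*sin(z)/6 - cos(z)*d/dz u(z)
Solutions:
 u(z) = C1/cos(z)^(5/6)


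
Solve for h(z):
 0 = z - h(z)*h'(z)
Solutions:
 h(z) = -sqrt(C1 + z^2)
 h(z) = sqrt(C1 + z^2)


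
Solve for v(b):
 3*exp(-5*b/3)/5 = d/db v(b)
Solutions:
 v(b) = C1 - 9*exp(-5*b/3)/25


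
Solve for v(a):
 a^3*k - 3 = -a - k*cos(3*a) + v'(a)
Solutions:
 v(a) = C1 + a^4*k/4 + a^2/2 - 3*a + k*sin(3*a)/3


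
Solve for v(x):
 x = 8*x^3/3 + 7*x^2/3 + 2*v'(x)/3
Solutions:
 v(x) = C1 - x^4 - 7*x^3/6 + 3*x^2/4


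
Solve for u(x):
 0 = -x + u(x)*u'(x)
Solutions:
 u(x) = -sqrt(C1 + x^2)
 u(x) = sqrt(C1 + x^2)


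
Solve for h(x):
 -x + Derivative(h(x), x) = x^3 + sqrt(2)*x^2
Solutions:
 h(x) = C1 + x^4/4 + sqrt(2)*x^3/3 + x^2/2


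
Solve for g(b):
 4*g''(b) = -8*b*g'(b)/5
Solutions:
 g(b) = C1 + C2*erf(sqrt(5)*b/5)


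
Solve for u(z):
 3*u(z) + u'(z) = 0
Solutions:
 u(z) = C1*exp(-3*z)


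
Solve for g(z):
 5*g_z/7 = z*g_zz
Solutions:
 g(z) = C1 + C2*z^(12/7)


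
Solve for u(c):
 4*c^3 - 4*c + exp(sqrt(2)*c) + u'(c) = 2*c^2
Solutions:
 u(c) = C1 - c^4 + 2*c^3/3 + 2*c^2 - sqrt(2)*exp(sqrt(2)*c)/2


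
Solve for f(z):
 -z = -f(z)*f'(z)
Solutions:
 f(z) = -sqrt(C1 + z^2)
 f(z) = sqrt(C1 + z^2)


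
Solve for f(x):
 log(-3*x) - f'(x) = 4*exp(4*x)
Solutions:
 f(x) = C1 + x*log(-x) + x*(-1 + log(3)) - exp(4*x)


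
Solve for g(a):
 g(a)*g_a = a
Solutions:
 g(a) = -sqrt(C1 + a^2)
 g(a) = sqrt(C1 + a^2)


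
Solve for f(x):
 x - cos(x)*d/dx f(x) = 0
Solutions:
 f(x) = C1 + Integral(x/cos(x), x)


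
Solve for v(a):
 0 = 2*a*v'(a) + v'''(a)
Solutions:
 v(a) = C1 + Integral(C2*airyai(-2^(1/3)*a) + C3*airybi(-2^(1/3)*a), a)


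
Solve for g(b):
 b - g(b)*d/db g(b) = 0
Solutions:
 g(b) = -sqrt(C1 + b^2)
 g(b) = sqrt(C1 + b^2)


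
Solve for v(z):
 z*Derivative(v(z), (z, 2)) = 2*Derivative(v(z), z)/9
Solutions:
 v(z) = C1 + C2*z^(11/9)


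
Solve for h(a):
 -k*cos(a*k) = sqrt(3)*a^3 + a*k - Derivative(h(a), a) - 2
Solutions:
 h(a) = C1 + sqrt(3)*a^4/4 + a^2*k/2 - 2*a + sin(a*k)


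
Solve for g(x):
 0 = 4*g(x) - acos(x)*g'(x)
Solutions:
 g(x) = C1*exp(4*Integral(1/acos(x), x))


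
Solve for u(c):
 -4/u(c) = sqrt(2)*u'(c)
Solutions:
 u(c) = -sqrt(C1 - 4*sqrt(2)*c)
 u(c) = sqrt(C1 - 4*sqrt(2)*c)


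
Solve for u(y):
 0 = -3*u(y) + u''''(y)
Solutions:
 u(y) = C1*exp(-3^(1/4)*y) + C2*exp(3^(1/4)*y) + C3*sin(3^(1/4)*y) + C4*cos(3^(1/4)*y)


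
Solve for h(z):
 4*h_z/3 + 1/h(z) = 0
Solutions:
 h(z) = -sqrt(C1 - 6*z)/2
 h(z) = sqrt(C1 - 6*z)/2


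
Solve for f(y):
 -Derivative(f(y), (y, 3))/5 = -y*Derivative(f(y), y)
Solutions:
 f(y) = C1 + Integral(C2*airyai(5^(1/3)*y) + C3*airybi(5^(1/3)*y), y)


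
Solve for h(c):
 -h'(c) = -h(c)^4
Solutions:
 h(c) = (-1/(C1 + 3*c))^(1/3)
 h(c) = (-1/(C1 + c))^(1/3)*(-3^(2/3) - 3*3^(1/6)*I)/6
 h(c) = (-1/(C1 + c))^(1/3)*(-3^(2/3) + 3*3^(1/6)*I)/6


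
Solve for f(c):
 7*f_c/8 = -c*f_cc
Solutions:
 f(c) = C1 + C2*c^(1/8)


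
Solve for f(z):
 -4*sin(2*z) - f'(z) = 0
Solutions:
 f(z) = C1 + 2*cos(2*z)


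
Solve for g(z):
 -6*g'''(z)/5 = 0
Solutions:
 g(z) = C1 + C2*z + C3*z^2


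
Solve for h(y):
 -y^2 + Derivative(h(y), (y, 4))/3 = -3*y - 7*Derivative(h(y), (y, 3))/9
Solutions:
 h(y) = C1 + C2*y + C3*y^2 + C4*exp(-7*y/3) + 3*y^5/140 - 81*y^4/392 + 243*y^3/686


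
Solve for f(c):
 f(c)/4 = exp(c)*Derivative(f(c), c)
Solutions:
 f(c) = C1*exp(-exp(-c)/4)


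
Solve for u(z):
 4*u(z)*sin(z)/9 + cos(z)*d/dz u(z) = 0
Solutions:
 u(z) = C1*cos(z)^(4/9)


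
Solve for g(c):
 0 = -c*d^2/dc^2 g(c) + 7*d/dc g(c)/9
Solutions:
 g(c) = C1 + C2*c^(16/9)


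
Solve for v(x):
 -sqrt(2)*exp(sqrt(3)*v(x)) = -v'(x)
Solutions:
 v(x) = sqrt(3)*(2*log(-1/(C1 + sqrt(2)*x)) - log(3))/6


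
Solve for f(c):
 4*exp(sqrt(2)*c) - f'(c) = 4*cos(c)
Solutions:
 f(c) = C1 + 2*sqrt(2)*exp(sqrt(2)*c) - 4*sin(c)


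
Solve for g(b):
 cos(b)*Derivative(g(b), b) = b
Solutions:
 g(b) = C1 + Integral(b/cos(b), b)


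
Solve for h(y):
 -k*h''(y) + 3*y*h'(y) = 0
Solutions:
 h(y) = C1 + C2*erf(sqrt(6)*y*sqrt(-1/k)/2)/sqrt(-1/k)


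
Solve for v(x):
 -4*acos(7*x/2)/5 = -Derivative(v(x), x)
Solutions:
 v(x) = C1 + 4*x*acos(7*x/2)/5 - 4*sqrt(4 - 49*x^2)/35


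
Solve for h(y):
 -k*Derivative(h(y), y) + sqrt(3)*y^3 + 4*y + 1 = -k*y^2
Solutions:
 h(y) = C1 + y^3/3 + sqrt(3)*y^4/(4*k) + 2*y^2/k + y/k


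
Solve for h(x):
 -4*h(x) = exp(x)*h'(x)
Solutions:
 h(x) = C1*exp(4*exp(-x))


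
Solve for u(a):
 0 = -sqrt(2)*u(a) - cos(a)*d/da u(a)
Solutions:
 u(a) = C1*(sin(a) - 1)^(sqrt(2)/2)/(sin(a) + 1)^(sqrt(2)/2)


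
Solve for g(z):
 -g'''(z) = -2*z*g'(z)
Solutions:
 g(z) = C1 + Integral(C2*airyai(2^(1/3)*z) + C3*airybi(2^(1/3)*z), z)


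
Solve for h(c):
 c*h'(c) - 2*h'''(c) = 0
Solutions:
 h(c) = C1 + Integral(C2*airyai(2^(2/3)*c/2) + C3*airybi(2^(2/3)*c/2), c)


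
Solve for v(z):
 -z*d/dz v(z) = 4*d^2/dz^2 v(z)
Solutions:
 v(z) = C1 + C2*erf(sqrt(2)*z/4)


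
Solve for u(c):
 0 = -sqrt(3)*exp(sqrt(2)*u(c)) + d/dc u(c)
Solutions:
 u(c) = sqrt(2)*(2*log(-1/(C1 + sqrt(3)*c)) - log(2))/4


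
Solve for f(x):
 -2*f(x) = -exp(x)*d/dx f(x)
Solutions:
 f(x) = C1*exp(-2*exp(-x))


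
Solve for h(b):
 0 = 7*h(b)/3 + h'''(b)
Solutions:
 h(b) = C3*exp(-3^(2/3)*7^(1/3)*b/3) + (C1*sin(3^(1/6)*7^(1/3)*b/2) + C2*cos(3^(1/6)*7^(1/3)*b/2))*exp(3^(2/3)*7^(1/3)*b/6)


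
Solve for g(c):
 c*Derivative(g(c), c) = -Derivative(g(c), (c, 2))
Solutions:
 g(c) = C1 + C2*erf(sqrt(2)*c/2)


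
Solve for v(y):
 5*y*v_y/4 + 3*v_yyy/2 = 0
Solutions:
 v(y) = C1 + Integral(C2*airyai(-5^(1/3)*6^(2/3)*y/6) + C3*airybi(-5^(1/3)*6^(2/3)*y/6), y)


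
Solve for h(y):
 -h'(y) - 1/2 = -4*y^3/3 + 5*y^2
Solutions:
 h(y) = C1 + y^4/3 - 5*y^3/3 - y/2


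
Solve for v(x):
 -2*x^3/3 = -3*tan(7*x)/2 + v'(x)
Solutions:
 v(x) = C1 - x^4/6 - 3*log(cos(7*x))/14


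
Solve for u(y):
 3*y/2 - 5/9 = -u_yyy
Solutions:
 u(y) = C1 + C2*y + C3*y^2 - y^4/16 + 5*y^3/54


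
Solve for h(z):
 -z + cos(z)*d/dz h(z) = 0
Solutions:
 h(z) = C1 + Integral(z/cos(z), z)


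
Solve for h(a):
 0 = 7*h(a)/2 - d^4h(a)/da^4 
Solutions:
 h(a) = C1*exp(-2^(3/4)*7^(1/4)*a/2) + C2*exp(2^(3/4)*7^(1/4)*a/2) + C3*sin(2^(3/4)*7^(1/4)*a/2) + C4*cos(2^(3/4)*7^(1/4)*a/2)


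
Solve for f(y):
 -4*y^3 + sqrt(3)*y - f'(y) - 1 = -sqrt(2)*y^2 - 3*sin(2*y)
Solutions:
 f(y) = C1 - y^4 + sqrt(2)*y^3/3 + sqrt(3)*y^2/2 - y - 3*cos(2*y)/2


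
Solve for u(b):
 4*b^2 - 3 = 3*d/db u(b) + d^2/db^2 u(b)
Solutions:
 u(b) = C1 + C2*exp(-3*b) + 4*b^3/9 - 4*b^2/9 - 19*b/27


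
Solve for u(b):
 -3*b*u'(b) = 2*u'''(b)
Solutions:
 u(b) = C1 + Integral(C2*airyai(-2^(2/3)*3^(1/3)*b/2) + C3*airybi(-2^(2/3)*3^(1/3)*b/2), b)


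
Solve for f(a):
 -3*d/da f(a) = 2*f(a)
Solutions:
 f(a) = C1*exp(-2*a/3)


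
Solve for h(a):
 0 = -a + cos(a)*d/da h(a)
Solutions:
 h(a) = C1 + Integral(a/cos(a), a)


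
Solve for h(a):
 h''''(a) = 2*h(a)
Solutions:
 h(a) = C1*exp(-2^(1/4)*a) + C2*exp(2^(1/4)*a) + C3*sin(2^(1/4)*a) + C4*cos(2^(1/4)*a)


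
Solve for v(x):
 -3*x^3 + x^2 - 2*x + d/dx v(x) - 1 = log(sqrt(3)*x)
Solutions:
 v(x) = C1 + 3*x^4/4 - x^3/3 + x^2 + x*log(x) + x*log(3)/2


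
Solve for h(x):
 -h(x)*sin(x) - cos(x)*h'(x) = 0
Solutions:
 h(x) = C1*cos(x)


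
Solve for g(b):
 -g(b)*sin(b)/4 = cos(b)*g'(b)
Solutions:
 g(b) = C1*cos(b)^(1/4)


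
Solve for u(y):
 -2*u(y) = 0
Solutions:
 u(y) = 0


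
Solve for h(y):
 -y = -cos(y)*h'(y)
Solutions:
 h(y) = C1 + Integral(y/cos(y), y)


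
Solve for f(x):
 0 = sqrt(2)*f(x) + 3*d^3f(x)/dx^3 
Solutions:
 f(x) = C3*exp(-2^(1/6)*3^(2/3)*x/3) + (C1*sin(6^(1/6)*x/2) + C2*cos(6^(1/6)*x/2))*exp(2^(1/6)*3^(2/3)*x/6)


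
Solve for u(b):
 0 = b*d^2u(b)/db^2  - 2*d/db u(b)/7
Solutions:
 u(b) = C1 + C2*b^(9/7)


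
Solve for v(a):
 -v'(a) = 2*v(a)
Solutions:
 v(a) = C1*exp(-2*a)


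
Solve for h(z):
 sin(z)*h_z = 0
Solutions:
 h(z) = C1


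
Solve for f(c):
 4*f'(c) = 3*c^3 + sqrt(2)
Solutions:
 f(c) = C1 + 3*c^4/16 + sqrt(2)*c/4


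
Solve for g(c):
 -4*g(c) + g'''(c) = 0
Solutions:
 g(c) = C3*exp(2^(2/3)*c) + (C1*sin(2^(2/3)*sqrt(3)*c/2) + C2*cos(2^(2/3)*sqrt(3)*c/2))*exp(-2^(2/3)*c/2)


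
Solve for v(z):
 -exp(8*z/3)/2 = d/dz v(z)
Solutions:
 v(z) = C1 - 3*exp(8*z/3)/16


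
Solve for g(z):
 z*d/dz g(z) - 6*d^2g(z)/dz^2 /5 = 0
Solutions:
 g(z) = C1 + C2*erfi(sqrt(15)*z/6)


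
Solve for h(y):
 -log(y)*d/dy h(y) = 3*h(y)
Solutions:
 h(y) = C1*exp(-3*li(y))


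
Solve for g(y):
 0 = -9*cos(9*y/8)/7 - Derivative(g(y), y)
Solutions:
 g(y) = C1 - 8*sin(9*y/8)/7


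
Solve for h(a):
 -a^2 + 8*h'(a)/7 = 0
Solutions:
 h(a) = C1 + 7*a^3/24


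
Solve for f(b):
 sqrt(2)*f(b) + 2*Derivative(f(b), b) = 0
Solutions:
 f(b) = C1*exp(-sqrt(2)*b/2)


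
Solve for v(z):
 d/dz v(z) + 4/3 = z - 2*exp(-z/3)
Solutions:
 v(z) = C1 + z^2/2 - 4*z/3 + 6*exp(-z/3)


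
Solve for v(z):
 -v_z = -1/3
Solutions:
 v(z) = C1 + z/3


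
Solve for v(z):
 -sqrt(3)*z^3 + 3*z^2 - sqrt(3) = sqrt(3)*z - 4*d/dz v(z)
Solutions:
 v(z) = C1 + sqrt(3)*z^4/16 - z^3/4 + sqrt(3)*z^2/8 + sqrt(3)*z/4


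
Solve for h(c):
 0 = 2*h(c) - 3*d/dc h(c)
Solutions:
 h(c) = C1*exp(2*c/3)


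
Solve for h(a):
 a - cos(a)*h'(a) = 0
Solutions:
 h(a) = C1 + Integral(a/cos(a), a)


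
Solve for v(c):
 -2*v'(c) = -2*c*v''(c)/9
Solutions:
 v(c) = C1 + C2*c^10


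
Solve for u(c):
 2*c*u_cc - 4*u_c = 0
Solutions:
 u(c) = C1 + C2*c^3


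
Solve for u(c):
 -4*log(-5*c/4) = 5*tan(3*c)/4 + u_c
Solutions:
 u(c) = C1 - 4*c*log(-c) - 4*c*log(5) + 4*c + 8*c*log(2) + 5*log(cos(3*c))/12


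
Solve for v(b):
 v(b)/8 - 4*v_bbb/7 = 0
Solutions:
 v(b) = C3*exp(14^(1/3)*b/4) + (C1*sin(14^(1/3)*sqrt(3)*b/8) + C2*cos(14^(1/3)*sqrt(3)*b/8))*exp(-14^(1/3)*b/8)


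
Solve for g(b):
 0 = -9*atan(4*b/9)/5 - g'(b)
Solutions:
 g(b) = C1 - 9*b*atan(4*b/9)/5 + 81*log(16*b^2 + 81)/40


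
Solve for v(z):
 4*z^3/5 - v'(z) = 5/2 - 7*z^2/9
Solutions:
 v(z) = C1 + z^4/5 + 7*z^3/27 - 5*z/2


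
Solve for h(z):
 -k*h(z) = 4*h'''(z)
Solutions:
 h(z) = C1*exp(2^(1/3)*z*(-k)^(1/3)/2) + C2*exp(2^(1/3)*z*(-k)^(1/3)*(-1 + sqrt(3)*I)/4) + C3*exp(-2^(1/3)*z*(-k)^(1/3)*(1 + sqrt(3)*I)/4)


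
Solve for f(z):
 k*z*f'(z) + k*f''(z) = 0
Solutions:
 f(z) = C1 + C2*erf(sqrt(2)*z/2)


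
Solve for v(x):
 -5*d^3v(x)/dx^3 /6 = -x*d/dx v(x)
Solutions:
 v(x) = C1 + Integral(C2*airyai(5^(2/3)*6^(1/3)*x/5) + C3*airybi(5^(2/3)*6^(1/3)*x/5), x)


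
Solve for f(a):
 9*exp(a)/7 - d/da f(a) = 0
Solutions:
 f(a) = C1 + 9*exp(a)/7


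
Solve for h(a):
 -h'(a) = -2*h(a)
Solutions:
 h(a) = C1*exp(2*a)


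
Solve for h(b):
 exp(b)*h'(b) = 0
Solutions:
 h(b) = C1


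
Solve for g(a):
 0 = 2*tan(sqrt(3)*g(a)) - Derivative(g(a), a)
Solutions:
 g(a) = sqrt(3)*(pi - asin(C1*exp(2*sqrt(3)*a)))/3
 g(a) = sqrt(3)*asin(C1*exp(2*sqrt(3)*a))/3


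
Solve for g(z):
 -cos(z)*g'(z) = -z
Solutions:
 g(z) = C1 + Integral(z/cos(z), z)


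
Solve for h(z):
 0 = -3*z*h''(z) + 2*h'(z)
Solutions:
 h(z) = C1 + C2*z^(5/3)


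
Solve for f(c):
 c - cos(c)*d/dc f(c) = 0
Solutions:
 f(c) = C1 + Integral(c/cos(c), c)


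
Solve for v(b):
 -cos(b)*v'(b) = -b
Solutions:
 v(b) = C1 + Integral(b/cos(b), b)


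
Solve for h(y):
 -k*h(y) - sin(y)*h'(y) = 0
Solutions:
 h(y) = C1*exp(k*(-log(cos(y) - 1) + log(cos(y) + 1))/2)


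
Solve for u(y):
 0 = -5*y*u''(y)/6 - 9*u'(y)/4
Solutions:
 u(y) = C1 + C2/y^(17/10)


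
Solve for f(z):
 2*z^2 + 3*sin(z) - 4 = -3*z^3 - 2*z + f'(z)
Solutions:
 f(z) = C1 + 3*z^4/4 + 2*z^3/3 + z^2 - 4*z - 3*cos(z)


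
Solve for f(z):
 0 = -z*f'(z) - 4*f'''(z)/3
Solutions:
 f(z) = C1 + Integral(C2*airyai(-6^(1/3)*z/2) + C3*airybi(-6^(1/3)*z/2), z)


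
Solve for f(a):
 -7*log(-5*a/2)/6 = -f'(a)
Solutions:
 f(a) = C1 + 7*a*log(-a)/6 + 7*a*(-1 - log(2) + log(5))/6


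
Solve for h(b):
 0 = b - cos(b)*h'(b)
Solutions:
 h(b) = C1 + Integral(b/cos(b), b)


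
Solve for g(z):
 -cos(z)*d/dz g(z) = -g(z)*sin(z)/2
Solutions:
 g(z) = C1/sqrt(cos(z))


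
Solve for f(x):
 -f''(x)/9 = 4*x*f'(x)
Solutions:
 f(x) = C1 + C2*erf(3*sqrt(2)*x)


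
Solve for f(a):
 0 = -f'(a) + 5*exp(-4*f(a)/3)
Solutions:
 f(a) = 3*log(-I*(C1 + 20*a/3)^(1/4))
 f(a) = 3*log(I*(C1 + 20*a/3)^(1/4))
 f(a) = 3*log(-(C1 + 20*a/3)^(1/4))
 f(a) = 3*log(C1 + 20*a/3)/4


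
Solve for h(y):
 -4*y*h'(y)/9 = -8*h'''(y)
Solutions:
 h(y) = C1 + Integral(C2*airyai(12^(1/3)*y/6) + C3*airybi(12^(1/3)*y/6), y)


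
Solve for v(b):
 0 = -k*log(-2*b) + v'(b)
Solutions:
 v(b) = C1 + b*k*log(-b) + b*k*(-1 + log(2))


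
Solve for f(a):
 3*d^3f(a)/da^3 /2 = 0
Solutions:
 f(a) = C1 + C2*a + C3*a^2


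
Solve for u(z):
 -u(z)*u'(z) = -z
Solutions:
 u(z) = -sqrt(C1 + z^2)
 u(z) = sqrt(C1 + z^2)


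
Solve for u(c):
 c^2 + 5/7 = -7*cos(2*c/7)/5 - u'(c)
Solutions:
 u(c) = C1 - c^3/3 - 5*c/7 - 49*sin(c/7)*cos(c/7)/5


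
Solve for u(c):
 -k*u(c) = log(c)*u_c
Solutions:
 u(c) = C1*exp(-k*li(c))


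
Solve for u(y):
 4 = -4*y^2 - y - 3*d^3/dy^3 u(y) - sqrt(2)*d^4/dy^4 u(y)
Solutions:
 u(y) = C1 + C2*y + C3*y^2 + C4*exp(-3*sqrt(2)*y/2) - y^5/45 + y^4*(-3 + 8*sqrt(2))/216 + y^3*(-52 + 3*sqrt(2))/162


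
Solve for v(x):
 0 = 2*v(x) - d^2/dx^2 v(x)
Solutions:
 v(x) = C1*exp(-sqrt(2)*x) + C2*exp(sqrt(2)*x)


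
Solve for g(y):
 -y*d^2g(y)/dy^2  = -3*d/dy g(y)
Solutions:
 g(y) = C1 + C2*y^4


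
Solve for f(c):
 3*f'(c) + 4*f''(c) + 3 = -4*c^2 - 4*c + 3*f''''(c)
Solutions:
 f(c) = C1 + C2*exp(-2^(1/3)*c*(8/(sqrt(473) + 27)^(1/3) + 2^(1/3)*(sqrt(473) + 27)^(1/3))/12)*sin(2^(1/3)*sqrt(3)*c*(-2^(1/3)*(sqrt(473) + 27)^(1/3) + 8/(sqrt(473) + 27)^(1/3))/12) + C3*exp(-2^(1/3)*c*(8/(sqrt(473) + 27)^(1/3) + 2^(1/3)*(sqrt(473) + 27)^(1/3))/12)*cos(2^(1/3)*sqrt(3)*c*(-2^(1/3)*(sqrt(473) + 27)^(1/3) + 8/(sqrt(473) + 27)^(1/3))/12) + C4*exp(2^(1/3)*c*(8/(sqrt(473) + 27)^(1/3) + 2^(1/3)*(sqrt(473) + 27)^(1/3))/6) - 4*c^3/9 + 10*c^2/9 - 107*c/27


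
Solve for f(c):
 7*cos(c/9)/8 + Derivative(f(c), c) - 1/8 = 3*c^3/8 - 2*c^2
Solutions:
 f(c) = C1 + 3*c^4/32 - 2*c^3/3 + c/8 - 63*sin(c/9)/8


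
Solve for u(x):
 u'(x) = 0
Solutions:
 u(x) = C1


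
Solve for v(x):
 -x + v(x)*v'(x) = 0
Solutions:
 v(x) = -sqrt(C1 + x^2)
 v(x) = sqrt(C1 + x^2)


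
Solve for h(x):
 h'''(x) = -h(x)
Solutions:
 h(x) = C3*exp(-x) + (C1*sin(sqrt(3)*x/2) + C2*cos(sqrt(3)*x/2))*exp(x/2)


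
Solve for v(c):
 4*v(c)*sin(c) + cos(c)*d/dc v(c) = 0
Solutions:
 v(c) = C1*cos(c)^4


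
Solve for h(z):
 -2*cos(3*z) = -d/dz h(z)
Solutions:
 h(z) = C1 + 2*sin(3*z)/3


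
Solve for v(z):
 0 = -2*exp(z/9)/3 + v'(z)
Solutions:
 v(z) = C1 + 6*exp(z/9)


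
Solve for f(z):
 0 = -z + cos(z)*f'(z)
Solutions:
 f(z) = C1 + Integral(z/cos(z), z)


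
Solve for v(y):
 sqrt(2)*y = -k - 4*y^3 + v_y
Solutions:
 v(y) = C1 + k*y + y^4 + sqrt(2)*y^2/2


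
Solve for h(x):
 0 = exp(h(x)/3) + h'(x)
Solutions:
 h(x) = 3*log(1/(C1 + x)) + 3*log(3)


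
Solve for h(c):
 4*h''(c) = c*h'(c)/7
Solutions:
 h(c) = C1 + C2*erfi(sqrt(14)*c/28)


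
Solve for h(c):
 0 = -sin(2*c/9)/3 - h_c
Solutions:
 h(c) = C1 + 3*cos(2*c/9)/2


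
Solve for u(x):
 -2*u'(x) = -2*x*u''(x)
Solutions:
 u(x) = C1 + C2*x^2


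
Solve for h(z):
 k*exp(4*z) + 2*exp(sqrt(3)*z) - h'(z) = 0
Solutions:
 h(z) = C1 + k*exp(4*z)/4 + 2*sqrt(3)*exp(sqrt(3)*z)/3


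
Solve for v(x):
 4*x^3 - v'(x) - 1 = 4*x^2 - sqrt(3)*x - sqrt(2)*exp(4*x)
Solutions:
 v(x) = C1 + x^4 - 4*x^3/3 + sqrt(3)*x^2/2 - x + sqrt(2)*exp(4*x)/4


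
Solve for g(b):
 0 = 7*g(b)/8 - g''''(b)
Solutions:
 g(b) = C1*exp(-14^(1/4)*b/2) + C2*exp(14^(1/4)*b/2) + C3*sin(14^(1/4)*b/2) + C4*cos(14^(1/4)*b/2)


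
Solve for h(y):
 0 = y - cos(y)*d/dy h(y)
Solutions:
 h(y) = C1 + Integral(y/cos(y), y)


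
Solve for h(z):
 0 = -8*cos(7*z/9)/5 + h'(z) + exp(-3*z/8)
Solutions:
 h(z) = C1 + 72*sin(7*z/9)/35 + 8*exp(-3*z/8)/3


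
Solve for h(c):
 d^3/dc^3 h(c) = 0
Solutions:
 h(c) = C1 + C2*c + C3*c^2


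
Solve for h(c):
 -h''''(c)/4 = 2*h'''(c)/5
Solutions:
 h(c) = C1 + C2*c + C3*c^2 + C4*exp(-8*c/5)


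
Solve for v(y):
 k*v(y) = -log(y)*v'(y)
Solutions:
 v(y) = C1*exp(-k*li(y))


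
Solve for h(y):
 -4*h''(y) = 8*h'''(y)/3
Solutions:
 h(y) = C1 + C2*y + C3*exp(-3*y/2)


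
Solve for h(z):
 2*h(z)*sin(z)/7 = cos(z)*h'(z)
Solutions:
 h(z) = C1/cos(z)^(2/7)


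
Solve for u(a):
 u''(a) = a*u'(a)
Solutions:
 u(a) = C1 + C2*erfi(sqrt(2)*a/2)


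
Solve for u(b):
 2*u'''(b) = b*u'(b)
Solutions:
 u(b) = C1 + Integral(C2*airyai(2^(2/3)*b/2) + C3*airybi(2^(2/3)*b/2), b)


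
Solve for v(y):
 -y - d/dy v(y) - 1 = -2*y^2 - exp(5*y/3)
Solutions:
 v(y) = C1 + 2*y^3/3 - y^2/2 - y + 3*exp(5*y/3)/5


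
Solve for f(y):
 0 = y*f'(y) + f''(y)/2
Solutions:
 f(y) = C1 + C2*erf(y)


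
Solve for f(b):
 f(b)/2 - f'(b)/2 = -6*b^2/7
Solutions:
 f(b) = C1*exp(b) - 12*b^2/7 - 24*b/7 - 24/7


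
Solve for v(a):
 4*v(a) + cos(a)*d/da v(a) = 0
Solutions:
 v(a) = C1*(sin(a)^2 - 2*sin(a) + 1)/(sin(a)^2 + 2*sin(a) + 1)


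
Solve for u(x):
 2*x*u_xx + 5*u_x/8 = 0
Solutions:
 u(x) = C1 + C2*x^(11/16)


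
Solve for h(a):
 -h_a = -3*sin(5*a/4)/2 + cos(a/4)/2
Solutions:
 h(a) = C1 - 2*sin(a/4) - 6*cos(5*a/4)/5


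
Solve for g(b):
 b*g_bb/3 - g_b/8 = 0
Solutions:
 g(b) = C1 + C2*b^(11/8)


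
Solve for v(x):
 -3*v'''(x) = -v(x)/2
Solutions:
 v(x) = C3*exp(6^(2/3)*x/6) + (C1*sin(2^(2/3)*3^(1/6)*x/4) + C2*cos(2^(2/3)*3^(1/6)*x/4))*exp(-6^(2/3)*x/12)


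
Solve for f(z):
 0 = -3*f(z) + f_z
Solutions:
 f(z) = C1*exp(3*z)


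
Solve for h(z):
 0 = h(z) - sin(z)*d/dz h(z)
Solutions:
 h(z) = C1*sqrt(cos(z) - 1)/sqrt(cos(z) + 1)


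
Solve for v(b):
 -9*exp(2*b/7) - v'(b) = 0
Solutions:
 v(b) = C1 - 63*exp(2*b/7)/2


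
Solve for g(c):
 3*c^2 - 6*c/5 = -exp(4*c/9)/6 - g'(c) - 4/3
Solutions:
 g(c) = C1 - c^3 + 3*c^2/5 - 4*c/3 - 3*exp(4*c/9)/8


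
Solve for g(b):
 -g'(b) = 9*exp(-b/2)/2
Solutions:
 g(b) = C1 + 9*exp(-b/2)


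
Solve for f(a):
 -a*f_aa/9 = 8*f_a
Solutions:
 f(a) = C1 + C2/a^71


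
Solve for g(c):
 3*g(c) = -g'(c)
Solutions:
 g(c) = C1*exp(-3*c)
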